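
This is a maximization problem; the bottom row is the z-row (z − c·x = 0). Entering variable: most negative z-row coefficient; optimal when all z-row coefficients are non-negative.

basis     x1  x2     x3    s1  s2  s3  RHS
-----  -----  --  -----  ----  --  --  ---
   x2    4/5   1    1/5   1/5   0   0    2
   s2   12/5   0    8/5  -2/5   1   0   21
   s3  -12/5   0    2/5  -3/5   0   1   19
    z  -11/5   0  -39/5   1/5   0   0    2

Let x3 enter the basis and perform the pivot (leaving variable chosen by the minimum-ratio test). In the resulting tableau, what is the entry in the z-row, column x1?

Ratio test on column x3 — row 1: 2/(1/5) = 10; row 2: 21/(8/5) = 105/8; row 3: 19/(2/5) = 95/2. Minimum is 10 at row 1 (x2 leaves); pivot element 1/5.
Divide row 1 by 1/5; eliminate column x3 from the other rows.
z-row update in column x1: -11/5 − (-39/5)·4 = 29.

29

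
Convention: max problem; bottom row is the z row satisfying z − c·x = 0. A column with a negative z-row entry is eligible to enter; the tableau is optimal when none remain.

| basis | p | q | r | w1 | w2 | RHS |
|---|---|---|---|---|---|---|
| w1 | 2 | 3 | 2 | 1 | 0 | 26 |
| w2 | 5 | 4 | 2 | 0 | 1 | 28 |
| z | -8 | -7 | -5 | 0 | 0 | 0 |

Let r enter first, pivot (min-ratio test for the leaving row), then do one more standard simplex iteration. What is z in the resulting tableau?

Ratio test on column r — row 1: 26/2 = 13; row 2: 28/2 = 14. Minimum is 13 at row 1 (w1 leaves); pivot element 2.
Pivot on row 1; the z-row RHS becomes 0 − (-5)·13 = 65.
Next entering variable (most negative z-row entry -3): p.
Ratio test on column p — row 1: 13/1 = 13; row 2: 2/3 = 2/3. Minimum is 2/3 at row 2 (w2 leaves); pivot element 3.
After the second pivot the z-row RHS is 65 − (-3)·(2/3) = 67.

67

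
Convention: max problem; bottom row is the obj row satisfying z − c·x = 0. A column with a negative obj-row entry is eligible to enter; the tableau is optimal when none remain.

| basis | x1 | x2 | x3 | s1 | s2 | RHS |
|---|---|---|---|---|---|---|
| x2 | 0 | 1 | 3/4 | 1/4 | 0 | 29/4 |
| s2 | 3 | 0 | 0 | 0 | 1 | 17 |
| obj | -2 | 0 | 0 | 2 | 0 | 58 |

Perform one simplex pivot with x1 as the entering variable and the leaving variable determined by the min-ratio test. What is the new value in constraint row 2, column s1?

0

Ratio test on column x1 — row 1: entry 0 ≤ 0; row 2: 17/3 = 17/3. Minimum is 17/3 at row 2 (s2 leaves); pivot element 3.
Divide row 2 by 3; eliminate column x1 from the other rows.
In the new row 2, the s1 entry is the old entry divided by the pivot: 0/3 = 0.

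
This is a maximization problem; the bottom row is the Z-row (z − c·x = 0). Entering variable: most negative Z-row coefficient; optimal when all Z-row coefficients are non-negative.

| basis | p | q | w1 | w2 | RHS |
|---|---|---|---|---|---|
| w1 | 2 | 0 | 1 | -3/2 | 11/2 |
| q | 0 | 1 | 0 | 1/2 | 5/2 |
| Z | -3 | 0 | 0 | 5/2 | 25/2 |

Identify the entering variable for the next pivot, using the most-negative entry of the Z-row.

p

Negative Z-row entries: p: -3.
The most negative is -3 in column p, so p enters.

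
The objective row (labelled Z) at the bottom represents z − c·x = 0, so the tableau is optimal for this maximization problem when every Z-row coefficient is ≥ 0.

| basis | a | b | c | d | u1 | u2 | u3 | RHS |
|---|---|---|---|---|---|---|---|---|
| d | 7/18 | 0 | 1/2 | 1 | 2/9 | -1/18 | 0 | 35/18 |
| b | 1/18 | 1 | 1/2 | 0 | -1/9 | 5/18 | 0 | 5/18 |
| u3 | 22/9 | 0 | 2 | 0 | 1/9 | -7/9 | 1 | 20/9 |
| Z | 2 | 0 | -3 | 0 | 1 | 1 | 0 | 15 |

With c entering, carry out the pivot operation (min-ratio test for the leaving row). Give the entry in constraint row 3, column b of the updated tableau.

-4

Ratio test on column c — row 1: (35/18)/(1/2) = 35/9; row 2: (5/18)/(1/2) = 5/9; row 3: (20/9)/2 = 10/9. Minimum is 5/9 at row 2 (b leaves); pivot element 1/2.
Divide row 2 by 1/2; eliminate column c from the other rows.
Row 3 update in column b: 0 − 2·2 = -4.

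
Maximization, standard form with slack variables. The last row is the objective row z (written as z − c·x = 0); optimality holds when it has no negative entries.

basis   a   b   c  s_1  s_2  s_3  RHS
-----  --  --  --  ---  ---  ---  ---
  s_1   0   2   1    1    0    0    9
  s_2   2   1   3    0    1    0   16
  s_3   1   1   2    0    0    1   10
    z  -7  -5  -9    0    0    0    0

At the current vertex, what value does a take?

a is not in the basis, so in the current basic feasible solution a = 0.

0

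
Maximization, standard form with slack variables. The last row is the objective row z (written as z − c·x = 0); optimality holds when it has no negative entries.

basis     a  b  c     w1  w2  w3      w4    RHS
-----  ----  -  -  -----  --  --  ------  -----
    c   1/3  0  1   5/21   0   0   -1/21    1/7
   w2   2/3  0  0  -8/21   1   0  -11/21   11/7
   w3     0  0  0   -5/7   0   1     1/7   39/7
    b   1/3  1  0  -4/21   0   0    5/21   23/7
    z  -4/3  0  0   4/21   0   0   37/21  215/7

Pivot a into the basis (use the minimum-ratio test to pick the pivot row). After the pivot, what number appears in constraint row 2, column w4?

-3/7

Ratio test on column a — row 1: (1/7)/(1/3) = 3/7; row 2: (11/7)/(2/3) = 33/14; row 3: entry 0 ≤ 0; row 4: (23/7)/(1/3) = 69/7. Minimum is 3/7 at row 1 (c leaves); pivot element 1/3.
Divide row 1 by 1/3; eliminate column a from the other rows.
Row 2 update in column w4: -11/21 − (2/3)·(-1/7) = -3/7.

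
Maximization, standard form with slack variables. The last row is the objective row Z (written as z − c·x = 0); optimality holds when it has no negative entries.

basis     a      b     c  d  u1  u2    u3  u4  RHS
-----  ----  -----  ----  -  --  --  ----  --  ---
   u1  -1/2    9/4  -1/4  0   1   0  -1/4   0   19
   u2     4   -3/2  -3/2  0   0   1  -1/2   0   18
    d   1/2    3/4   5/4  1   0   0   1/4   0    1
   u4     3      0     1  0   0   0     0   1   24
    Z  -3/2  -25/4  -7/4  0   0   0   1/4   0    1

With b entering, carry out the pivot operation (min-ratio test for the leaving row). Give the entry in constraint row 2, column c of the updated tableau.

1

Ratio test on column b — row 1: 19/(9/4) = 76/9; row 2: entry -3/2 ≤ 0; row 3: 1/(3/4) = 4/3; row 4: entry 0 ≤ 0. Minimum is 4/3 at row 3 (d leaves); pivot element 3/4.
Divide row 3 by 3/4; eliminate column b from the other rows.
Row 2 update in column c: -3/2 − (-3/2)·(5/3) = 1.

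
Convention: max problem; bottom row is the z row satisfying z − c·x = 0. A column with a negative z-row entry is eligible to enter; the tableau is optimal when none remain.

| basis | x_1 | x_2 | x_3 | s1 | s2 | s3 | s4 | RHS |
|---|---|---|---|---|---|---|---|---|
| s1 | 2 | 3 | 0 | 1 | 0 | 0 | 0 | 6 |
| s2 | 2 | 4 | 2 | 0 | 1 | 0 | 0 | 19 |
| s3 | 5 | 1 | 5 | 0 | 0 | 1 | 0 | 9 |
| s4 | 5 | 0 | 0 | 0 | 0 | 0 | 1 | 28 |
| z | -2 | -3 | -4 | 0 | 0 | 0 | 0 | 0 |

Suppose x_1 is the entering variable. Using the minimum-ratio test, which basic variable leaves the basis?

Column x_1 entries and ratios — s1: 6/2 = 3; s2: 19/2 = 19/2; s3: 9/5 = 9/5; s4: 28/5 = 28/5.
Smallest ratio is 9/5 in the row of s3, so s3 leaves.

s3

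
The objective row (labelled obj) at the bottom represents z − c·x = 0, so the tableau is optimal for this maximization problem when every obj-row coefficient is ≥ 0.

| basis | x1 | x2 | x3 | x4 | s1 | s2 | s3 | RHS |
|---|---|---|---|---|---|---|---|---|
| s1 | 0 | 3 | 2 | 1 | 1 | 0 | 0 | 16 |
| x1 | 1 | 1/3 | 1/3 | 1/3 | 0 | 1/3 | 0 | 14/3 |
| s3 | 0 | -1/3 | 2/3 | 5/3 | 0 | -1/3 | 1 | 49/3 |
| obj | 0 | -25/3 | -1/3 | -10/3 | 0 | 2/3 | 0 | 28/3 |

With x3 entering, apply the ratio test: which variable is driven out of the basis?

Column x3 entries and ratios — s1: 16/2 = 8; x1: (14/3)/(1/3) = 14; s3: (49/3)/(2/3) = 49/2.
Smallest ratio is 8 in the row of s1, so s1 leaves.

s1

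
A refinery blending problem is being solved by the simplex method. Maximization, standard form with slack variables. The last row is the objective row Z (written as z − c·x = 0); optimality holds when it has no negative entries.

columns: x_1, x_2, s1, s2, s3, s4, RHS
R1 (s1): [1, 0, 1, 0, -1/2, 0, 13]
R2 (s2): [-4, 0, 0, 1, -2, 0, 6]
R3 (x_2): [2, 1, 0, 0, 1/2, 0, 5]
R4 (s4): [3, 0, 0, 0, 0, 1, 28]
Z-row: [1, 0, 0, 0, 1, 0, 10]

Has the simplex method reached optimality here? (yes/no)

yes

Every Z-row coefficient is ≥ 0, so the tableau is optimal.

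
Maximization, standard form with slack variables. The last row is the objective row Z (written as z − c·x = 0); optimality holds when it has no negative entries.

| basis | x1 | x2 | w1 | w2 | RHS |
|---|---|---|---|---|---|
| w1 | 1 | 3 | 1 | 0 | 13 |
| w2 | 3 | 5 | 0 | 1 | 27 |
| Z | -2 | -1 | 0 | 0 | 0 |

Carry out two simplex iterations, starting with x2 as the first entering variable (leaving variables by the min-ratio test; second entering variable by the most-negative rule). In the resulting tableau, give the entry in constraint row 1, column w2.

Ratio test on column x2 — row 1: 13/3 = 13/3; row 2: 27/5 = 27/5. Minimum is 13/3 at row 1 (w1 leaves); pivot element 3.
Divide row 1 by 3; eliminate column x2 from the other rows.
Second iteration: most negative Z-row entry is -5/3 in column x1, so x1 enters.
Ratio test on column x1 — row 1: (13/3)/(1/3) = 13; row 2: (16/3)/(4/3) = 4. Minimum is 4 at row 2 (w2 leaves); pivot element 4/3.
Divide row 2 by 4/3; eliminate column x1 from the other rows.
After both pivots, the entry at constraint row 1, column w2 is -1/4.

-1/4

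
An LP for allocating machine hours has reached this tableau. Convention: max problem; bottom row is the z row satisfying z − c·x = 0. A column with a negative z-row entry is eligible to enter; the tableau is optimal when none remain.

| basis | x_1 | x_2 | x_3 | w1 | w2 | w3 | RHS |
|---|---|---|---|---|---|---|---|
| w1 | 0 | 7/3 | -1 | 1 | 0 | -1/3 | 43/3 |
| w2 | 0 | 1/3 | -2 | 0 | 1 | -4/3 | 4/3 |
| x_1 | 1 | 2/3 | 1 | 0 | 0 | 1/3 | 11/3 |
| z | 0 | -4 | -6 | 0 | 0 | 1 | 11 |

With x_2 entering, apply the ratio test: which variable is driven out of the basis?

w2

Column x_2 entries and ratios — w1: (43/3)/(7/3) = 43/7; w2: (4/3)/(1/3) = 4; x_1: (11/3)/(2/3) = 11/2.
Smallest ratio is 4 in the row of w2, so w2 leaves.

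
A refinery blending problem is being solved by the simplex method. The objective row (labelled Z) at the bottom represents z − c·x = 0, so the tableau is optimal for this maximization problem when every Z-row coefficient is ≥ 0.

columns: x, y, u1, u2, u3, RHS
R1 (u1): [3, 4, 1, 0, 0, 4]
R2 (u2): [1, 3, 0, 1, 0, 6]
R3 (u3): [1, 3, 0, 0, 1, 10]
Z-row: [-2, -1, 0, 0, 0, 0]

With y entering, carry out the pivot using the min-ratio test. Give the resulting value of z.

1

Ratio test on column y — row 1: 4/4 = 1; row 2: 6/3 = 2; row 3: 10/3 = 10/3. Minimum is 1 at row 1 (u1 leaves); pivot element 4.
Pivot on row 1; the Z-row RHS becomes 0 − (-1)·1 = 1.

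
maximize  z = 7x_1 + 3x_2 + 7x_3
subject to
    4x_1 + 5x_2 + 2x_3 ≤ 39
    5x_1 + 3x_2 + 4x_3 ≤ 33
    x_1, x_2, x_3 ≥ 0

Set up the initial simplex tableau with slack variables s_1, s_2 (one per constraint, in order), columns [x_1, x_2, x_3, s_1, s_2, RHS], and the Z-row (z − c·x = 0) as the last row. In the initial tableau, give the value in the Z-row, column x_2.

The Z-row carries the negated objective coefficients: the x_2 entry is -3.

-3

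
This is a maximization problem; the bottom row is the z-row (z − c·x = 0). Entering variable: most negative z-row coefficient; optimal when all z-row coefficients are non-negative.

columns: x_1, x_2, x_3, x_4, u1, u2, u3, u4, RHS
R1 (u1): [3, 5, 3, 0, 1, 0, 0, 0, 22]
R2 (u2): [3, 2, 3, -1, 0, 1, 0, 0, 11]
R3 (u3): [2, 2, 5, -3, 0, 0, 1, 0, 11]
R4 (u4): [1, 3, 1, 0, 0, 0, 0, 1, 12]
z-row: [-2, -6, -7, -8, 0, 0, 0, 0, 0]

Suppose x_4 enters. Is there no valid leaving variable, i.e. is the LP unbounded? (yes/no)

yes

Every constraint-row entry in column x_4 is ≤ 0, so increasing x_4 is unbounded.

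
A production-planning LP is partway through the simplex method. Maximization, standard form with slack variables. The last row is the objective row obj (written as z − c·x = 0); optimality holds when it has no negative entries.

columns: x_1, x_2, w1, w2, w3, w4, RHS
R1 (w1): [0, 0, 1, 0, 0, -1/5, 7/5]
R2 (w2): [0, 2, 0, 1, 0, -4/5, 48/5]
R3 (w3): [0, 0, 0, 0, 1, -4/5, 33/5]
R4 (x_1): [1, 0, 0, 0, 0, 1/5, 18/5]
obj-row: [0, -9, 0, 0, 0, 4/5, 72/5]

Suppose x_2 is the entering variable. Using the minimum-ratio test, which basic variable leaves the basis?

Column x_2 entries and ratios — w1: 0 ≤ 0, skip; w2: (48/5)/2 = 24/5; w3: 0 ≤ 0, skip; x_1: 0 ≤ 0, skip.
Smallest ratio is 24/5 in the row of w2, so w2 leaves.

w2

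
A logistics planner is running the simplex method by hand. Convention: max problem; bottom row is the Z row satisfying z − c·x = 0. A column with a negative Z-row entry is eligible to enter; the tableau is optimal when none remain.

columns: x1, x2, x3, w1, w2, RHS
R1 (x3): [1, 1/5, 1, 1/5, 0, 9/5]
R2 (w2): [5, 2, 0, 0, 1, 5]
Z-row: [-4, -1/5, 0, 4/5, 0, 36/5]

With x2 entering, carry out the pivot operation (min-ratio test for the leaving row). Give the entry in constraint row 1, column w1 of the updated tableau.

1/5

Ratio test on column x2 — row 1: (9/5)/(1/5) = 9; row 2: 5/2 = 5/2. Minimum is 5/2 at row 2 (w2 leaves); pivot element 2.
Divide row 2 by 2; eliminate column x2 from the other rows.
Row 1 update in column w1: 1/5 − (1/5)·0 = 1/5.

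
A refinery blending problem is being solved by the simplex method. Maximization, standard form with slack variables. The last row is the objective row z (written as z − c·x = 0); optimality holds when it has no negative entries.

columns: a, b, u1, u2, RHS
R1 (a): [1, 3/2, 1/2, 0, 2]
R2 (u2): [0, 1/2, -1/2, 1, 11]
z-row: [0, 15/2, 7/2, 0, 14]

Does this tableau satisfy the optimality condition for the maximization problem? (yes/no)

yes

Every z-row coefficient is ≥ 0, so the tableau is optimal.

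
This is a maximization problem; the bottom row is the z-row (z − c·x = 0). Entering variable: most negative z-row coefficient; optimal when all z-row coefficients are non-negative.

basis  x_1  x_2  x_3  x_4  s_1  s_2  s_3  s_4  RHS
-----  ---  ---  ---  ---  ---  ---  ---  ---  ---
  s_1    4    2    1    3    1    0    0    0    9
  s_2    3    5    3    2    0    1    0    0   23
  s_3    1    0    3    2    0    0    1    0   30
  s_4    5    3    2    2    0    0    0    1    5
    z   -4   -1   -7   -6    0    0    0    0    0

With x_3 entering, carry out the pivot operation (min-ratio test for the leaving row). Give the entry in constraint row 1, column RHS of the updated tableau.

Ratio test on column x_3 — row 1: 9/1 = 9; row 2: 23/3 = 23/3; row 3: 30/3 = 10; row 4: 5/2 = 5/2. Minimum is 5/2 at row 4 (s_4 leaves); pivot element 2.
Divide row 4 by 2; eliminate column x_3 from the other rows.
Row 1 update in column RHS: 9 − 1·(5/2) = 13/2.

13/2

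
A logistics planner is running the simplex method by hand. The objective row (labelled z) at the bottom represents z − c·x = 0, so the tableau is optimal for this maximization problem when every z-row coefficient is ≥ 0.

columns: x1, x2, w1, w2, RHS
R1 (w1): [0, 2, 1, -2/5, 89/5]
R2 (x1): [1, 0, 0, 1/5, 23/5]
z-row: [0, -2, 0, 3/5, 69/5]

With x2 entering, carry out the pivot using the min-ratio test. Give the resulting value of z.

158/5

Ratio test on column x2 — row 1: (89/5)/2 = 89/10; row 2: entry 0 ≤ 0. Minimum is 89/10 at row 1 (w1 leaves); pivot element 2.
Pivot on row 1; the z-row RHS becomes 69/5 − (-2)·(89/10) = 158/5.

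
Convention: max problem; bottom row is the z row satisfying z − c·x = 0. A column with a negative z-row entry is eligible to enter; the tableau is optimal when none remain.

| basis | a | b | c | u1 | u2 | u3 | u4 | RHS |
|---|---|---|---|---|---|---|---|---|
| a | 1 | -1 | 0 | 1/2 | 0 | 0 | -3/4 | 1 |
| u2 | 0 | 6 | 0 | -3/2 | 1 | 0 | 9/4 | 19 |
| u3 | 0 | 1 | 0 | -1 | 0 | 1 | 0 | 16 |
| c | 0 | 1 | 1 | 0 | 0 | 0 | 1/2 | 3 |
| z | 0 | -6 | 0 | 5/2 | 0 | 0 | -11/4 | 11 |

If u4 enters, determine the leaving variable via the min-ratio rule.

Column u4 entries and ratios — a: -3/4 ≤ 0, skip; u2: 19/(9/4) = 76/9; u3: 0 ≤ 0, skip; c: 3/(1/2) = 6.
Smallest ratio is 6 in the row of c, so c leaves.

c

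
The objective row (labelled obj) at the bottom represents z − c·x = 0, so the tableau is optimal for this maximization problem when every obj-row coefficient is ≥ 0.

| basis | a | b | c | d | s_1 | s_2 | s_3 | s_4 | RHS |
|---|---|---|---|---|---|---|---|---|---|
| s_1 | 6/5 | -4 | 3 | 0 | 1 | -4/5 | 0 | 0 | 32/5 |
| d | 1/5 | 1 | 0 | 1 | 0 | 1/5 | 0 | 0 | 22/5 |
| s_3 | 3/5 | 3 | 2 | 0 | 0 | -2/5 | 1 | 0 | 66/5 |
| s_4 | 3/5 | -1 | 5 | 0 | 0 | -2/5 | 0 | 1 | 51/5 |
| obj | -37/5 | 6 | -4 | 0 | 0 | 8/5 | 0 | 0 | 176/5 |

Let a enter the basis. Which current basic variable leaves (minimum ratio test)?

s_1

Column a entries and ratios — s_1: (32/5)/(6/5) = 16/3; d: (22/5)/(1/5) = 22; s_3: (66/5)/(3/5) = 22; s_4: (51/5)/(3/5) = 17.
Smallest ratio is 16/3 in the row of s_1, so s_1 leaves.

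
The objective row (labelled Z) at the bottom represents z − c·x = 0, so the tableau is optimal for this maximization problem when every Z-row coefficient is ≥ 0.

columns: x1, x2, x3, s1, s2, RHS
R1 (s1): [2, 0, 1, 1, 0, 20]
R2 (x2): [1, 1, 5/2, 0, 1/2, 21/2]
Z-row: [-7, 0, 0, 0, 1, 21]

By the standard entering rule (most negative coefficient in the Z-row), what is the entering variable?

Negative Z-row entries: x1: -7.
The most negative is -7 in column x1, so x1 enters.

x1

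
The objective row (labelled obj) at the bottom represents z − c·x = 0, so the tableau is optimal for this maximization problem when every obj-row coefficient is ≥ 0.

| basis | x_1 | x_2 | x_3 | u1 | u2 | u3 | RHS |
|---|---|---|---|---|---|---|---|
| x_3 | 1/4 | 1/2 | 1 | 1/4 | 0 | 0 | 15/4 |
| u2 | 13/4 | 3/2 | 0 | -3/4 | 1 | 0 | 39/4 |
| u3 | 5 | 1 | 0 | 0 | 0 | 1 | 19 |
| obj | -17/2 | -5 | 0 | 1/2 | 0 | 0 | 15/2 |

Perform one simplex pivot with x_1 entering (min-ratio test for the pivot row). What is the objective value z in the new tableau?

33

Ratio test on column x_1 — row 1: (15/4)/(1/4) = 15; row 2: (39/4)/(13/4) = 3; row 3: 19/5 = 19/5. Minimum is 3 at row 2 (u2 leaves); pivot element 13/4.
Pivot on row 2; the obj-row RHS becomes 15/2 − (-17/2)·3 = 33.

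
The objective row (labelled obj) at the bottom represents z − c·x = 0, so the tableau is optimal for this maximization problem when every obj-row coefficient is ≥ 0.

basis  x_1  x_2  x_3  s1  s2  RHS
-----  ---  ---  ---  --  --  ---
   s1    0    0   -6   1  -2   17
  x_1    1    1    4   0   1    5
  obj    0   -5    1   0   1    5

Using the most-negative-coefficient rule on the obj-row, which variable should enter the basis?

Negative obj-row entries: x_2: -5.
The most negative is -5 in column x_2, so x_2 enters.

x_2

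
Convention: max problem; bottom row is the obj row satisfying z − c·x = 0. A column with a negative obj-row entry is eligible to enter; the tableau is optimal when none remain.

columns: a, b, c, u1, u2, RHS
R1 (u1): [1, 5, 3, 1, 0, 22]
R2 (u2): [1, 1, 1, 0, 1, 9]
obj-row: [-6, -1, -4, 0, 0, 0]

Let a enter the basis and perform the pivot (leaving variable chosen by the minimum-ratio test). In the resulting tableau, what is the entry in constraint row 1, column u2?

Ratio test on column a — row 1: 22/1 = 22; row 2: 9/1 = 9. Minimum is 9 at row 2 (u2 leaves); pivot element 1.
Divide row 2 by 1; eliminate column a from the other rows.
Row 1 update in column u2: 0 − 1·1 = -1.

-1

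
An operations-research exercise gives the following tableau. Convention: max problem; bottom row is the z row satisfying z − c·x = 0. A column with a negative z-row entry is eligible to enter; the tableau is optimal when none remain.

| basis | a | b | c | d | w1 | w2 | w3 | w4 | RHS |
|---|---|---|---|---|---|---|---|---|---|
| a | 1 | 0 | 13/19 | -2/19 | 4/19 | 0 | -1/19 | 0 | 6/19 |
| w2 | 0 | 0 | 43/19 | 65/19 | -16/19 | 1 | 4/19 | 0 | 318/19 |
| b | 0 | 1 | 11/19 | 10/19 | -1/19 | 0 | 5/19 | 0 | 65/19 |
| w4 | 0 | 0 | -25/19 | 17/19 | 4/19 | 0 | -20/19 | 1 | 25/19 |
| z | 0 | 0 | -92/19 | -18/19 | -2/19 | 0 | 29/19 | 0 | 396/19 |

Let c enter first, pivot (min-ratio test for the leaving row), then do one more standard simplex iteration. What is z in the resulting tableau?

Ratio test on column c — row 1: (6/19)/(13/19) = 6/13; row 2: (318/19)/(43/19) = 318/43; row 3: (65/19)/(11/19) = 65/11; row 4: entry -25/19 ≤ 0. Minimum is 6/13 at row 1 (a leaves); pivot element 13/19.
Pivot on row 1; the z-row RHS becomes 396/19 − (-92/19)·(6/13) = 300/13.
Next entering variable (most negative z-row entry -22/13): d.
Ratio test on column d — row 1: entry -2/13 ≤ 0; row 2: (204/13)/(49/13) = 204/49; row 3: (41/13)/(8/13) = 41/8; row 4: (25/13)/(9/13) = 25/9. Minimum is 25/9 at row 4 (w4 leaves); pivot element 9/13.
After the second pivot the z-row RHS is 300/13 − (-22/13)·(25/9) = 250/9.

250/9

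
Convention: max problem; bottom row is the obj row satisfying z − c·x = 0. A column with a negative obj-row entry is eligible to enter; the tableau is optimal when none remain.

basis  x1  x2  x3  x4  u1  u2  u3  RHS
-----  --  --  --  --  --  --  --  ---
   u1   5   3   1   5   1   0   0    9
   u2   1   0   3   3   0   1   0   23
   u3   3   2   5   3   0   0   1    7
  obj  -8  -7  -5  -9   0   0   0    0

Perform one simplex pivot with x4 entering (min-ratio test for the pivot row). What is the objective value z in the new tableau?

81/5

Ratio test on column x4 — row 1: 9/5 = 9/5; row 2: 23/3 = 23/3; row 3: 7/3 = 7/3. Minimum is 9/5 at row 1 (u1 leaves); pivot element 5.
Pivot on row 1; the obj-row RHS becomes 0 − (-9)·(9/5) = 81/5.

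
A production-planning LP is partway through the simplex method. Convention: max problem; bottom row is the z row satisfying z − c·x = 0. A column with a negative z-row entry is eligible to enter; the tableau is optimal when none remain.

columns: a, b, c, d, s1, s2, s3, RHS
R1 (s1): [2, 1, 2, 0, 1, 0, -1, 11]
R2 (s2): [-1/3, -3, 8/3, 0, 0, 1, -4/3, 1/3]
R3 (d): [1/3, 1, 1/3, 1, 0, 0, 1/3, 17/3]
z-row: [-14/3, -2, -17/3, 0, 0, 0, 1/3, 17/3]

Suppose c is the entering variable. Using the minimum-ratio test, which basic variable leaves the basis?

Column c entries and ratios — s1: 11/2 = 11/2; s2: (1/3)/(8/3) = 1/8; d: (17/3)/(1/3) = 17.
Smallest ratio is 1/8 in the row of s2, so s2 leaves.

s2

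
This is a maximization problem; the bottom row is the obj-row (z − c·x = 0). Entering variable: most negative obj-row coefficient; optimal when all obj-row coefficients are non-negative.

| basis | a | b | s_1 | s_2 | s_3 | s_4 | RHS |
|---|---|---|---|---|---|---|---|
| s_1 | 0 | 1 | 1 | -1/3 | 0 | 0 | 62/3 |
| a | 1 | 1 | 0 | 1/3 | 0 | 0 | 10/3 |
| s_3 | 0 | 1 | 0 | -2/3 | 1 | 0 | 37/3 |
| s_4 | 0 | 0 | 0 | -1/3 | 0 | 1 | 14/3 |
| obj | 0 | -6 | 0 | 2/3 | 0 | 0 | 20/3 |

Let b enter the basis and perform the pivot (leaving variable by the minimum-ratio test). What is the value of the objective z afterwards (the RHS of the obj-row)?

80/3

Ratio test on column b — row 1: (62/3)/1 = 62/3; row 2: (10/3)/1 = 10/3; row 3: (37/3)/1 = 37/3; row 4: entry 0 ≤ 0. Minimum is 10/3 at row 2 (a leaves); pivot element 1.
Pivot on row 2; the obj-row RHS becomes 20/3 − (-6)·(10/3) = 80/3.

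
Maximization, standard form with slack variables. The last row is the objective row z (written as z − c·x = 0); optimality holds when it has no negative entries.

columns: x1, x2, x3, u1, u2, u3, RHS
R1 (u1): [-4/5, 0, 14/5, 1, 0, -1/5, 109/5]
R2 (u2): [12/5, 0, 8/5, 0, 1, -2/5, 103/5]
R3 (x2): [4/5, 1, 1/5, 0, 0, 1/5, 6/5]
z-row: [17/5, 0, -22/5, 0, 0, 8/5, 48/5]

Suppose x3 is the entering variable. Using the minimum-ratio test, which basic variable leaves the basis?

x2

Column x3 entries and ratios — u1: (109/5)/(14/5) = 109/14; u2: (103/5)/(8/5) = 103/8; x2: (6/5)/(1/5) = 6.
Smallest ratio is 6 in the row of x2, so x2 leaves.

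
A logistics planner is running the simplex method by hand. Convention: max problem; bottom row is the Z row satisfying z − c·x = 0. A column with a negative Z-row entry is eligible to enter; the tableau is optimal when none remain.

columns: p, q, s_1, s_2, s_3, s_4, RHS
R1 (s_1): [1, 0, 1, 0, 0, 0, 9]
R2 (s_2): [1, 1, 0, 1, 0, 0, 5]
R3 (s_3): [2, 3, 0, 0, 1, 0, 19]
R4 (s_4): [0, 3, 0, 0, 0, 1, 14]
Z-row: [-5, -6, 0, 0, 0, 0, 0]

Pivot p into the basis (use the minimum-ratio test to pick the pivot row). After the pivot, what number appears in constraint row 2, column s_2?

1

Ratio test on column p — row 1: 9/1 = 9; row 2: 5/1 = 5; row 3: 19/2 = 19/2; row 4: entry 0 ≤ 0. Minimum is 5 at row 2 (s_2 leaves); pivot element 1.
Divide row 2 by 1; eliminate column p from the other rows.
In the new row 2, the s_2 entry is the old entry divided by the pivot: 1/1 = 1.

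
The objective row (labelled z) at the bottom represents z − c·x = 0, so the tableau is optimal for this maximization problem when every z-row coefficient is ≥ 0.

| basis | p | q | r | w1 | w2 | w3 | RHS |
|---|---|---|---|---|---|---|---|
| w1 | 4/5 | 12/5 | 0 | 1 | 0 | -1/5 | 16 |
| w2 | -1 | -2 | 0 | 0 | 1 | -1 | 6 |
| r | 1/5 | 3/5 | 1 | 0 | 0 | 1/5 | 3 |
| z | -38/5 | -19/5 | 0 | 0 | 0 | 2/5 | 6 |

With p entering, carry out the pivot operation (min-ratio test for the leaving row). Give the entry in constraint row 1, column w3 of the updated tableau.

-1

Ratio test on column p — row 1: 16/(4/5) = 20; row 2: entry -1 ≤ 0; row 3: 3/(1/5) = 15. Minimum is 15 at row 3 (r leaves); pivot element 1/5.
Divide row 3 by 1/5; eliminate column p from the other rows.
Row 1 update in column w3: -1/5 − (4/5)·1 = -1.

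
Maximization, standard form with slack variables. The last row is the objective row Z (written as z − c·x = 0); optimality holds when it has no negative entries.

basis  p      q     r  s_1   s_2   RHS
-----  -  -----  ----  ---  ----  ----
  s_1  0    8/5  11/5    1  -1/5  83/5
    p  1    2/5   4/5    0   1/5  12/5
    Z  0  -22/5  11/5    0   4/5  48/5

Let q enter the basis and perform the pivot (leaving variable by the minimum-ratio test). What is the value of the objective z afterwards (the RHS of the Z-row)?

36

Ratio test on column q — row 1: (83/5)/(8/5) = 83/8; row 2: (12/5)/(2/5) = 6. Minimum is 6 at row 2 (p leaves); pivot element 2/5.
Pivot on row 2; the Z-row RHS becomes 48/5 − (-22/5)·6 = 36.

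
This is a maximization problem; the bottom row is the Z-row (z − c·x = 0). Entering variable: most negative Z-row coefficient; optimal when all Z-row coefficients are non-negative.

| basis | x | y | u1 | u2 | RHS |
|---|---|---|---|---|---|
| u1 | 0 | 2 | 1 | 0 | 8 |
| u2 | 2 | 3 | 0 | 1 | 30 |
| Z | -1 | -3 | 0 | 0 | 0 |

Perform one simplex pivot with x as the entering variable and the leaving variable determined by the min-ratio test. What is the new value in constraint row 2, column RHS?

Ratio test on column x — row 1: entry 0 ≤ 0; row 2: 30/2 = 15. Minimum is 15 at row 2 (u2 leaves); pivot element 2.
Divide row 2 by 2; eliminate column x from the other rows.
In the new row 2, the RHS entry is the old entry divided by the pivot: 30/2 = 15.

15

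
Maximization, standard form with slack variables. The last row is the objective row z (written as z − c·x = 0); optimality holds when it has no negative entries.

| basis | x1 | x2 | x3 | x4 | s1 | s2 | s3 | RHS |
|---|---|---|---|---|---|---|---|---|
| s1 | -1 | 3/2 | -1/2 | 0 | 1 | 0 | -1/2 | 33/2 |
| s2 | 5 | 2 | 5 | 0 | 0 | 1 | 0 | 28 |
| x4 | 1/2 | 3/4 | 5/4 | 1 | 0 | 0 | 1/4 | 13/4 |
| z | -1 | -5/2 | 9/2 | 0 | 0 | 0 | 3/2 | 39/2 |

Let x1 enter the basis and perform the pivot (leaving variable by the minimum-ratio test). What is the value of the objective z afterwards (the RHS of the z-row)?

Ratio test on column x1 — row 1: entry -1 ≤ 0; row 2: 28/5 = 28/5; row 3: (13/4)/(1/2) = 13/2. Minimum is 28/5 at row 2 (s2 leaves); pivot element 5.
Pivot on row 2; the z-row RHS becomes 39/2 − (-1)·(28/5) = 251/10.

251/10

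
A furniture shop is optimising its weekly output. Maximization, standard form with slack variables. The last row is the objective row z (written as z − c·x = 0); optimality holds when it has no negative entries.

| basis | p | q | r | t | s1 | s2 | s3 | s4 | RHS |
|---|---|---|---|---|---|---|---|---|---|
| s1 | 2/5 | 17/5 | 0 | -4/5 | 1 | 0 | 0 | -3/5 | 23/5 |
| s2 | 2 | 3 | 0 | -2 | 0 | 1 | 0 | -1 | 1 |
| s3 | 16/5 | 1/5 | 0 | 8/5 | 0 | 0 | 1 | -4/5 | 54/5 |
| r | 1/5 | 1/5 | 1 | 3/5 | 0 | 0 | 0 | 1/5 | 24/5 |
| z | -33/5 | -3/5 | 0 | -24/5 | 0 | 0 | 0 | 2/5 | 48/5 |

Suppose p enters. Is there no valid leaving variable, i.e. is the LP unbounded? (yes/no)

no

Column p has positive entries in row(s) 1, 2, 3, 4, so the ratio test bounds it — not unbounded.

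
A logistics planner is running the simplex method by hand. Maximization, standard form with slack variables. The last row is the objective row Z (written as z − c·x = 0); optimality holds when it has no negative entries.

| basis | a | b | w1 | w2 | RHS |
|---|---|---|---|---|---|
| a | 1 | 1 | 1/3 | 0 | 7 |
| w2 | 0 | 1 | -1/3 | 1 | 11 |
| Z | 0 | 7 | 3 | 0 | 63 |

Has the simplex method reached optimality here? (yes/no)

Every Z-row coefficient is ≥ 0, so the tableau is optimal.

yes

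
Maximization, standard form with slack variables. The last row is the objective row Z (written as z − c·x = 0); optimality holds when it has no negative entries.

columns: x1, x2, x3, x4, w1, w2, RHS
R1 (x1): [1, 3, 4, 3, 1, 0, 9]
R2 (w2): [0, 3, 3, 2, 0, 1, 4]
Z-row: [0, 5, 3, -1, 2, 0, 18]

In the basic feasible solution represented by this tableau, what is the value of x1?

9

x1 is basic (row 1); its value is the RHS of that row, 9.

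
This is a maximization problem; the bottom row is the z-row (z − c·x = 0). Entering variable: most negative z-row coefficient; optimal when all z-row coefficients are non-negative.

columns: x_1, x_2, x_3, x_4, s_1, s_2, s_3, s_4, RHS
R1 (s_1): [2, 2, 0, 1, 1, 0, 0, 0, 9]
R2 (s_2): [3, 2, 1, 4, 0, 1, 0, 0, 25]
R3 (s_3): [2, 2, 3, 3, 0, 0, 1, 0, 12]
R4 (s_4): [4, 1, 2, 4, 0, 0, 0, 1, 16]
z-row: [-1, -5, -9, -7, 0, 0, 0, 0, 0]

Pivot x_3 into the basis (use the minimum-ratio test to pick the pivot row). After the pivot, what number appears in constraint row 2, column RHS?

21

Ratio test on column x_3 — row 1: entry 0 ≤ 0; row 2: 25/1 = 25; row 3: 12/3 = 4; row 4: 16/2 = 8. Minimum is 4 at row 3 (s_3 leaves); pivot element 3.
Divide row 3 by 3; eliminate column x_3 from the other rows.
Row 2 update in column RHS: 25 − 1·4 = 21.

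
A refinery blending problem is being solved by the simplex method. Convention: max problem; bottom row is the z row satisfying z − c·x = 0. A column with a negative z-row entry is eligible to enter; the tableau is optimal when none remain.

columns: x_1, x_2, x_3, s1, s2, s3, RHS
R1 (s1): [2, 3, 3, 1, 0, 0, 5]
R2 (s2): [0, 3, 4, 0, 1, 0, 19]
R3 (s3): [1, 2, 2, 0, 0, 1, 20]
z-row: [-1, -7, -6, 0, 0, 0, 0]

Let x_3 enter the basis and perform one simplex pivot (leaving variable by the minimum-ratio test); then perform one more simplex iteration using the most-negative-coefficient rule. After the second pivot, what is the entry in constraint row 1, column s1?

1/3

Ratio test on column x_3 — row 1: 5/3 = 5/3; row 2: 19/4 = 19/4; row 3: 20/2 = 10. Minimum is 5/3 at row 1 (s1 leaves); pivot element 3.
Divide row 1 by 3; eliminate column x_3 from the other rows.
Second iteration: most negative z-row entry is -1 in column x_2, so x_2 enters.
Ratio test on column x_2 — row 1: (5/3)/1 = 5/3; row 2: entry -1 ≤ 0; row 3: entry 0 ≤ 0. Minimum is 5/3 at row 1 (x_3 leaves); pivot element 1.
Divide row 1 by 1; eliminate column x_2 from the other rows.
After both pivots, the entry at constraint row 1, column s1 is 1/3.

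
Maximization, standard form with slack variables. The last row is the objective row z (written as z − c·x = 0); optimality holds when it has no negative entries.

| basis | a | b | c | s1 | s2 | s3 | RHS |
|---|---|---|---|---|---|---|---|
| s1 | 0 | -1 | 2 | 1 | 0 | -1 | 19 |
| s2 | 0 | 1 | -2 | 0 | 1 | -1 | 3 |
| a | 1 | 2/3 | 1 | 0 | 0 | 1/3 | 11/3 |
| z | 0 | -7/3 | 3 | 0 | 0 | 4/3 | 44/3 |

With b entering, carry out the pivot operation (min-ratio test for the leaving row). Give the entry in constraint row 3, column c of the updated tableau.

7/3

Ratio test on column b — row 1: entry -1 ≤ 0; row 2: 3/1 = 3; row 3: (11/3)/(2/3) = 11/2. Minimum is 3 at row 2 (s2 leaves); pivot element 1.
Divide row 2 by 1; eliminate column b from the other rows.
Row 3 update in column c: 1 − (2/3)·(-2) = 7/3.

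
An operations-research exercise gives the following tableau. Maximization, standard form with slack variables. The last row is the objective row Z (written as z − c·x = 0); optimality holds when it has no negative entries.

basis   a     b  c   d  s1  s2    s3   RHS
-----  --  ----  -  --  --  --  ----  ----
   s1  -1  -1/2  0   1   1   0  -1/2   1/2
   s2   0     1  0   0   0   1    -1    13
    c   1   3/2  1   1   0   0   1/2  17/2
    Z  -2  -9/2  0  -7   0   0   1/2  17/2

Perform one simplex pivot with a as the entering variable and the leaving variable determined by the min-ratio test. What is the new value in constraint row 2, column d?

Ratio test on column a — row 1: entry -1 ≤ 0; row 2: entry 0 ≤ 0; row 3: (17/2)/1 = 17/2. Minimum is 17/2 at row 3 (c leaves); pivot element 1.
Divide row 3 by 1; eliminate column a from the other rows.
Row 2 update in column d: 0 − 0·1 = 0.

0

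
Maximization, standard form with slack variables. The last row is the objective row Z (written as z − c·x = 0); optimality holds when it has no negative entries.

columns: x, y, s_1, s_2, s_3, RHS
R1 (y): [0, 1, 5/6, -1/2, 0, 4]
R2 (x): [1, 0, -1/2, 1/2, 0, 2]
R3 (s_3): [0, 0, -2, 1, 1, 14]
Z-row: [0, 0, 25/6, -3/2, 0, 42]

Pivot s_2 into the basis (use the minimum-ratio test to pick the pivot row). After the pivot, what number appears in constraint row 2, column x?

Ratio test on column s_2 — row 1: entry -1/2 ≤ 0; row 2: 2/(1/2) = 4; row 3: 14/1 = 14. Minimum is 4 at row 2 (x leaves); pivot element 1/2.
Divide row 2 by 1/2; eliminate column s_2 from the other rows.
In the new row 2, the x entry is the old entry divided by the pivot: 1/(1/2) = 2.

2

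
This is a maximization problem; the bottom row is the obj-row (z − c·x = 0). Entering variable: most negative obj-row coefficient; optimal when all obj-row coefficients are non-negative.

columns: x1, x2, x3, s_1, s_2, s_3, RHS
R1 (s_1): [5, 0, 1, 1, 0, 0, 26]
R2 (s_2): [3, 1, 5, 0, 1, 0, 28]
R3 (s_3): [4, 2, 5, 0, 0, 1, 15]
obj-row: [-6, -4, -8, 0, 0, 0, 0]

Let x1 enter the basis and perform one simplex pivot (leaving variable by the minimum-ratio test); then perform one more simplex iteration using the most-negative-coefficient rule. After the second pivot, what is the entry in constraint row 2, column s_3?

Ratio test on column x1 — row 1: 26/5 = 26/5; row 2: 28/3 = 28/3; row 3: 15/4 = 15/4. Minimum is 15/4 at row 3 (s_3 leaves); pivot element 4.
Divide row 3 by 4; eliminate column x1 from the other rows.
Second iteration: most negative obj-row entry is -1 in column x2, so x2 enters.
Ratio test on column x2 — row 1: entry -5/2 ≤ 0; row 2: entry -1/2 ≤ 0; row 3: (15/4)/(1/2) = 15/2. Minimum is 15/2 at row 3 (x1 leaves); pivot element 1/2.
Divide row 3 by 1/2; eliminate column x2 from the other rows.
After both pivots, the entry at constraint row 2, column s_3 is -1/2.

-1/2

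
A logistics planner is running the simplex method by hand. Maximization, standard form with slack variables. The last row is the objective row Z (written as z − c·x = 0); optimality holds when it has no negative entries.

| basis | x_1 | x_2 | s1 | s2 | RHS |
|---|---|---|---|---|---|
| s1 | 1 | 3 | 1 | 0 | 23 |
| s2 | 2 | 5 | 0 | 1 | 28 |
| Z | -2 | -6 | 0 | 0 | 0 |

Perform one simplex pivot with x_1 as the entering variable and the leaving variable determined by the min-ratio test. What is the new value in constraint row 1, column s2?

-1/2

Ratio test on column x_1 — row 1: 23/1 = 23; row 2: 28/2 = 14. Minimum is 14 at row 2 (s2 leaves); pivot element 2.
Divide row 2 by 2; eliminate column x_1 from the other rows.
Row 1 update in column s2: 0 − 1·(1/2) = -1/2.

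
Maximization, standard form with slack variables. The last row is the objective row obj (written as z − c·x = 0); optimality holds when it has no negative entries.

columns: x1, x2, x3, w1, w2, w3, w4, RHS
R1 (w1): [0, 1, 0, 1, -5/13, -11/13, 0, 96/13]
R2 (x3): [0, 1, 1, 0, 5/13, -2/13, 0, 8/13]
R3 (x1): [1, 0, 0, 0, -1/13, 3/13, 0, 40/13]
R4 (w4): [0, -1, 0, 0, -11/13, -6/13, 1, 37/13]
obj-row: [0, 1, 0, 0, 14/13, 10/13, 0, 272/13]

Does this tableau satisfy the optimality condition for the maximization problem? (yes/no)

yes

Every obj-row coefficient is ≥ 0, so the tableau is optimal.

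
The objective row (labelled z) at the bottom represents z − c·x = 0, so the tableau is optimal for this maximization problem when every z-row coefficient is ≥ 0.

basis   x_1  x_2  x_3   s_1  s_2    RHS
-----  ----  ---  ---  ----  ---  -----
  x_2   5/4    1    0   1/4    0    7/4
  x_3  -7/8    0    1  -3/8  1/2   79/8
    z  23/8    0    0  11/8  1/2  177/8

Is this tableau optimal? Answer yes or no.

Every z-row coefficient is ≥ 0, so the tableau is optimal.

yes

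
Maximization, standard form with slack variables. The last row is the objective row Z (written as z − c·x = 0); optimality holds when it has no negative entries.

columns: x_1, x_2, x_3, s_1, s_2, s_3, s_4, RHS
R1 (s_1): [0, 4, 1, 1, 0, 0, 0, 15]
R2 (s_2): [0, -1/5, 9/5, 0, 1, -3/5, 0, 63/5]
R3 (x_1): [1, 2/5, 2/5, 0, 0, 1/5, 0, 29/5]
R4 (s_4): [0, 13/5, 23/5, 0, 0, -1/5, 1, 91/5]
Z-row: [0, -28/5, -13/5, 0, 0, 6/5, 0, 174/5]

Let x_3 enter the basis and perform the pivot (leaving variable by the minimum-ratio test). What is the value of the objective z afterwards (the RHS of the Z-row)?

Ratio test on column x_3 — row 1: 15/1 = 15; row 2: (63/5)/(9/5) = 7; row 3: (29/5)/(2/5) = 29/2; row 4: (91/5)/(23/5) = 91/23. Minimum is 91/23 at row 4 (s_4 leaves); pivot element 23/5.
Pivot on row 4; the Z-row RHS becomes 174/5 − (-13/5)·(91/23) = 1037/23.

1037/23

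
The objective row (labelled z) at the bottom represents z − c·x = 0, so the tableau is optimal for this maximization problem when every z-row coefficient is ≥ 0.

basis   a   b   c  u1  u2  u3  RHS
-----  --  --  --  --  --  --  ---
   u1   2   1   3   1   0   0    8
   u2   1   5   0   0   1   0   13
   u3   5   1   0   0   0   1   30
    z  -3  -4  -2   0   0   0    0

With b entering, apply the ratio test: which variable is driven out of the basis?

u2

Column b entries and ratios — u1: 8/1 = 8; u2: 13/5 = 13/5; u3: 30/1 = 30.
Smallest ratio is 13/5 in the row of u2, so u2 leaves.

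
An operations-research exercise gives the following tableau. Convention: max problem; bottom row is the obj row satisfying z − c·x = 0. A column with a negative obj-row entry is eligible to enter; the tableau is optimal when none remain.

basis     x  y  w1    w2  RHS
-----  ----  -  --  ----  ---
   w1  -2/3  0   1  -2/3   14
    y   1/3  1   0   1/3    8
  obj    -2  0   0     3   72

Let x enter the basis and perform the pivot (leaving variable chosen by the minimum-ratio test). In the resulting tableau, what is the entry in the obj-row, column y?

Ratio test on column x — row 1: entry -2/3 ≤ 0; row 2: 8/(1/3) = 24. Minimum is 24 at row 2 (y leaves); pivot element 1/3.
Divide row 2 by 1/3; eliminate column x from the other rows.
obj-row update in column y: 0 − (-2)·3 = 6.

6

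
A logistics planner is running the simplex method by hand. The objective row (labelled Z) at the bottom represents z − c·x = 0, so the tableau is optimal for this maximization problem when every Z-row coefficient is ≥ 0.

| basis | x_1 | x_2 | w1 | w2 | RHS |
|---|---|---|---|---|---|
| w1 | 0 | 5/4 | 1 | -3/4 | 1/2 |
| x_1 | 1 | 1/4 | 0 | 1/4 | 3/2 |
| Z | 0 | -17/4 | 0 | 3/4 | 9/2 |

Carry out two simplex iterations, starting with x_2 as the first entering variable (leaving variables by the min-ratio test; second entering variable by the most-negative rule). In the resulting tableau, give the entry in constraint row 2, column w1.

-1/2

Ratio test on column x_2 — row 1: (1/2)/(5/4) = 2/5; row 2: (3/2)/(1/4) = 6. Minimum is 2/5 at row 1 (w1 leaves); pivot element 5/4.
Divide row 1 by 5/4; eliminate column x_2 from the other rows.
Second iteration: most negative Z-row entry is -9/5 in column w2, so w2 enters.
Ratio test on column w2 — row 1: entry -3/5 ≤ 0; row 2: (7/5)/(2/5) = 7/2. Minimum is 7/2 at row 2 (x_1 leaves); pivot element 2/5.
Divide row 2 by 2/5; eliminate column w2 from the other rows.
After both pivots, the entry at constraint row 2, column w1 is -1/2.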